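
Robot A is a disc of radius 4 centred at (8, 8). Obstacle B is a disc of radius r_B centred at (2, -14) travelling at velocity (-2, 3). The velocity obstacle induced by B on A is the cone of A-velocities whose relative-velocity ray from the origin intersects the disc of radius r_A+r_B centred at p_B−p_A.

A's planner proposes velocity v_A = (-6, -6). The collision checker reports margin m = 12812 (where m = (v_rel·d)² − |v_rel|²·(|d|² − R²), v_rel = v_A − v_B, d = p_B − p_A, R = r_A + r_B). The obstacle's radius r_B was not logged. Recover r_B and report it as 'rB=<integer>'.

m = 12812
d = (-6, -22);  v_rel = (-4, -9),  |v_rel|² = 97
v_rel×d = (-4)·(-22) − (-9)·(-6) = 34
since m = R²·97 − 34²:  R² = (1156 + 12812) / 97 = 144
R = √144 = 12  ⇒  r_B = 12 − 4 = 8

rB=8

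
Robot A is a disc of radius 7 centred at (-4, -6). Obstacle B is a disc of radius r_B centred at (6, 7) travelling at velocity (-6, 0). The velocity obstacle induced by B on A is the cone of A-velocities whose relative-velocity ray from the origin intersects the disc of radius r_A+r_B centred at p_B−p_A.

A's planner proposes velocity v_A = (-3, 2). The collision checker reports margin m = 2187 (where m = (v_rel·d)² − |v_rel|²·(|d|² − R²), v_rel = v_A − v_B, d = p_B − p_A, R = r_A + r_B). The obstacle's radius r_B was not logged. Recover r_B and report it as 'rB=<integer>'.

m = 2187
d = (10, 13);  v_rel = (3, 2),  |v_rel|² = 13
v_rel×d = (3)·(13) − (2)·(10) = 19
since m = R²·13 − 19²:  R² = (361 + 2187) / 13 = 196
R = √196 = 14  ⇒  r_B = 14 − 7 = 7

rB=7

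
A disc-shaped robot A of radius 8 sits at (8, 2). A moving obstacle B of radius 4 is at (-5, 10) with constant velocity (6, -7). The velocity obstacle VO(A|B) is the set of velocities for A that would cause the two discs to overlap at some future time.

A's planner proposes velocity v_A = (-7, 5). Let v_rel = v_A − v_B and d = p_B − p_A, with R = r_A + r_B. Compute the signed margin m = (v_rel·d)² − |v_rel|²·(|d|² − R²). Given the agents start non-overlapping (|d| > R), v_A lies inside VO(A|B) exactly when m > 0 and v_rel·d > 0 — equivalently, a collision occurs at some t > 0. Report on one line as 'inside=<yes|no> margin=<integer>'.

d = (-13, 8),  |d|² = 233;  R = 8+4 = 12,  c = 233−12² = 89
v_rel = (-13, 12),  |v_rel|² = 313;  v_rel·d = (-13)·(-13) + (12)·(8) = 265
313·t² − 530·t + 89 = 0  ⇒  m = 265² − 313·89 = 42368
m = 42368 > 0,  v_rel·d = 265 > 0  ⇒  inside

inside=yes margin=42368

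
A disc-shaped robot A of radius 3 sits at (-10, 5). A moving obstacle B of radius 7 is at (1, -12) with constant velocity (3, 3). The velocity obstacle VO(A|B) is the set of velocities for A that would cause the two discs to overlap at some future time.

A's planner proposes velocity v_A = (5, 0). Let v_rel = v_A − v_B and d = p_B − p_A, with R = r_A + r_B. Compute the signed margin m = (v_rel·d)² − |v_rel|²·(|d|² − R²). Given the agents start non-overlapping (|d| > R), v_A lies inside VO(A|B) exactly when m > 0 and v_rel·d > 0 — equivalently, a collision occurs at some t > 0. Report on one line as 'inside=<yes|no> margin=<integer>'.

d = (11, -17),  |d|² = 410;  R = 3+7 = 10,  c = 410−10² = 310
v_rel = (2, -3),  |v_rel|² = 13;  v_rel·d = (2)·(11) + (-3)·(-17) = 73
13·t² − 146·t + 310 = 0  ⇒  m = 73² − 13·310 = 1299
m = 1299 > 0,  v_rel·d = 73 > 0  ⇒  inside

inside=yes margin=1299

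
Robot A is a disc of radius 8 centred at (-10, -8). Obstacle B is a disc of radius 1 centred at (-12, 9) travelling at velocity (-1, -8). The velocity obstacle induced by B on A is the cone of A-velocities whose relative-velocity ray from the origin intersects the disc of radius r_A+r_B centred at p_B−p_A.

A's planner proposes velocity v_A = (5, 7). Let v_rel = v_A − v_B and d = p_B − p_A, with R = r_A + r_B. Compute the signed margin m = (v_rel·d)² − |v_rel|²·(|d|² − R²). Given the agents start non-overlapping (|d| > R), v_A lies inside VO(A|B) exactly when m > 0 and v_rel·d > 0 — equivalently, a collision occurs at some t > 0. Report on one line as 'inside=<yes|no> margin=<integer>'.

d = (-2, 17),  |d|² = 293;  R = 8+1 = 9,  c = 293−9² = 212
v_rel = (6, 15),  |v_rel|² = 261;  v_rel·d = (6)·(-2) + (15)·(17) = 243
261·t² − 486·t + 212 = 0  ⇒  m = 243² − 261·212 = 3717
m = 3717 > 0,  v_rel·d = 243 > 0  ⇒  inside

inside=yes margin=3717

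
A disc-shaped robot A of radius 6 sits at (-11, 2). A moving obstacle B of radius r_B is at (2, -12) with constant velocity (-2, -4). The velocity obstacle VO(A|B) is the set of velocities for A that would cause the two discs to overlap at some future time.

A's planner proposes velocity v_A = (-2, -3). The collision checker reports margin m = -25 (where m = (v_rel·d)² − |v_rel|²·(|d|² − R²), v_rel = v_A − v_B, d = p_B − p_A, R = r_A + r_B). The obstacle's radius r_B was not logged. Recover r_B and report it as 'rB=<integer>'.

m = -25
d = (13, -14);  v_rel = (0, 1),  |v_rel|² = 1
v_rel×d = (0)·(-14) − (1)·(13) = -13
since m = R²·1 − (-13)²:  R² = (169 + -25) / 1 = 144
R = √144 = 12  ⇒  r_B = 12 − 6 = 6

rB=6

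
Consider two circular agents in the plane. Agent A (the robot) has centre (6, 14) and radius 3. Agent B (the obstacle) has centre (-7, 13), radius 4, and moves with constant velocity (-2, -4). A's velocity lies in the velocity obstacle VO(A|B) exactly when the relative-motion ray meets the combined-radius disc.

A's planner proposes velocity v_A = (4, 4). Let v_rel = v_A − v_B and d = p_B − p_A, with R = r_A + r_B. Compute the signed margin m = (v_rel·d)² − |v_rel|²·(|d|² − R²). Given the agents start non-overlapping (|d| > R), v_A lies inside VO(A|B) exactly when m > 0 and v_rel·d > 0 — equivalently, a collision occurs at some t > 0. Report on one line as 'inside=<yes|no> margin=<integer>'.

d = (-13, -1),  |d|² = 170;  R = 3+4 = 7,  c = 170−7² = 121
v_rel = (6, 8),  |v_rel|² = 100;  v_rel·d = (6)·(-13) + (8)·(-1) = -86
100·t² + 172·t + 121 = 0  ⇒  m = (-86)² − 100·121 = -4704
m = -4704 < 0,  v_rel·d = -86 < 0  ⇒  outside

inside=no margin=-4704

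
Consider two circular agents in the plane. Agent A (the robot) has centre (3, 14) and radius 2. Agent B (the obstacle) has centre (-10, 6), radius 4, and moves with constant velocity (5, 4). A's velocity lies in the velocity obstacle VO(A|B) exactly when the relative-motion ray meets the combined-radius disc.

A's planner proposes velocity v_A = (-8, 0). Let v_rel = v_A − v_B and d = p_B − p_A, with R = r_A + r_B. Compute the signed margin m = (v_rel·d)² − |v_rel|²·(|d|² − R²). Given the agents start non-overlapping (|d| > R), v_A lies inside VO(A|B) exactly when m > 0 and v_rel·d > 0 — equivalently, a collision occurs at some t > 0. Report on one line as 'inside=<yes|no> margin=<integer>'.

d = (-13, -8),  |d|² = 233;  R = 2+4 = 6,  c = 233−6² = 197
v_rel = (-13, -4),  |v_rel|² = 185;  v_rel·d = (-13)·(-13) + (-4)·(-8) = 201
185·t² − 402·t + 197 = 0  ⇒  m = 201² − 185·197 = 3956
m = 3956 > 0,  v_rel·d = 201 > 0  ⇒  inside

inside=yes margin=3956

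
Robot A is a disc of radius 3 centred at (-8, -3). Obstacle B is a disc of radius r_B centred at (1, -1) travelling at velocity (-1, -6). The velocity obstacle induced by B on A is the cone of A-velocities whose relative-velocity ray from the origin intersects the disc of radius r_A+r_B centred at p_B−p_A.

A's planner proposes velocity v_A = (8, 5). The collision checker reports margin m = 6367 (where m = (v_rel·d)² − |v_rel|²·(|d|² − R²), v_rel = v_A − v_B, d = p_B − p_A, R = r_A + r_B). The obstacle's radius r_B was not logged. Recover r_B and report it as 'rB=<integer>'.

m = 6367
d = (9, 2);  v_rel = (9, 11),  |v_rel|² = 202
v_rel×d = (9)·(2) − (11)·(9) = -81
since m = R²·202 − (-81)²:  R² = (6561 + 6367) / 202 = 64
R = √64 = 8  ⇒  r_B = 8 − 3 = 5

rB=5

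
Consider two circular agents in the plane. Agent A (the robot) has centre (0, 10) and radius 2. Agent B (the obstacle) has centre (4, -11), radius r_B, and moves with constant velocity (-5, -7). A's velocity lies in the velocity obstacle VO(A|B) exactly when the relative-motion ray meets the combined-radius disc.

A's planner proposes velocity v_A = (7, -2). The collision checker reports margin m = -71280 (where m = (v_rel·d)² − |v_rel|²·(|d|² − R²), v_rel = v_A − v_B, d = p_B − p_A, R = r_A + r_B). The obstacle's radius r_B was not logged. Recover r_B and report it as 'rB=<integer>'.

m = -71280
d = (4, -21);  v_rel = (12, 5),  |v_rel|² = 169
v_rel×d = (12)·(-21) − (5)·(4) = -272
since m = R²·169 − (-272)²:  R² = (73984 + -71280) / 169 = 16
R = √16 = 4  ⇒  r_B = 4 − 2 = 2

rB=2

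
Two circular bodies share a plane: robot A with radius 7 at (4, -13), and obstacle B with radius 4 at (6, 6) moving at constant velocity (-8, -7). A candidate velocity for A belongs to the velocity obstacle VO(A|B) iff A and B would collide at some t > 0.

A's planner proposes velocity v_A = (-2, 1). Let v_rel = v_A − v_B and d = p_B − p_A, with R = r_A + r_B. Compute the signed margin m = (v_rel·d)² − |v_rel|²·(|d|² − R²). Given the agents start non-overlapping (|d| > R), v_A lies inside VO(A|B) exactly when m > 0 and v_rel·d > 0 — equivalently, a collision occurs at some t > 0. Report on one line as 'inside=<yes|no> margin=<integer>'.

d = (2, 19),  |d|² = 365;  R = 7+4 = 11,  c = 365−11² = 244
v_rel = (6, 8),  |v_rel|² = 100;  v_rel·d = (6)·(2) + (8)·(19) = 164
100·t² − 328·t + 244 = 0  ⇒  m = 164² − 100·244 = 2496
m = 2496 > 0,  v_rel·d = 164 > 0  ⇒  inside

inside=yes margin=2496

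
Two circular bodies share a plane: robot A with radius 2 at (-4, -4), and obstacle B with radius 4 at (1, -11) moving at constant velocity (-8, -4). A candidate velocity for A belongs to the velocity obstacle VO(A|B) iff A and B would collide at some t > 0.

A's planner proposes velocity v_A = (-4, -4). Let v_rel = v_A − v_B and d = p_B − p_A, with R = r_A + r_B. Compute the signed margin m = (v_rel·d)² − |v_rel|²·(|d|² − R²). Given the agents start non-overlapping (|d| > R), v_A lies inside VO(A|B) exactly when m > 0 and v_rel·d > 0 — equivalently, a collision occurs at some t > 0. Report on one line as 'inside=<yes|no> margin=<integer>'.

d = (5, -7),  |d|² = 74;  R = 2+4 = 6,  c = 74−6² = 38
v_rel = (4, 0),  |v_rel|² = 16;  v_rel·d = (4)·(5) + (0)·(-7) = 20
16·t² − 40·t + 38 = 0  ⇒  m = 20² − 16·38 = -208
m = -208 < 0,  v_rel·d = 20 > 0  ⇒  outside

inside=no margin=-208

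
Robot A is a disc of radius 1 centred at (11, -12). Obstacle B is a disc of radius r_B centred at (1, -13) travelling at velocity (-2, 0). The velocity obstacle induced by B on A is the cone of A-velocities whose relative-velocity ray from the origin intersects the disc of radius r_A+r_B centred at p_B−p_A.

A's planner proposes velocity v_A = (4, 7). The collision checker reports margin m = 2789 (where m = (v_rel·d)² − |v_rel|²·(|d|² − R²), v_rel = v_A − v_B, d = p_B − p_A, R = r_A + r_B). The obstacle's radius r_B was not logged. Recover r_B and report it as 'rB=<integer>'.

m = 2789
d = (-10, -1);  v_rel = (6, 7),  |v_rel|² = 85
v_rel×d = (6)·(-1) − (7)·(-10) = 64
since m = R²·85 − 64²:  R² = (4096 + 2789) / 85 = 81
R = √81 = 9  ⇒  r_B = 9 − 1 = 8

rB=8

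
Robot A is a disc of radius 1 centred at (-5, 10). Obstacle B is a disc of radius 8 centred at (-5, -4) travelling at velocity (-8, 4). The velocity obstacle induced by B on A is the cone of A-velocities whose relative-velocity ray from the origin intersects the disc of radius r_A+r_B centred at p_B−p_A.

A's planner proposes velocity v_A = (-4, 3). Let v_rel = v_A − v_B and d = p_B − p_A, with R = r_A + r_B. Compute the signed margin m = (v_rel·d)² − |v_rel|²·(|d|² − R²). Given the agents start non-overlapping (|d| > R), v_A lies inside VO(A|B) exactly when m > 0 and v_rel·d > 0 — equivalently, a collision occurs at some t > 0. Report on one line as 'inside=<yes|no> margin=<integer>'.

d = (0, -14),  |d|² = 196;  R = 1+8 = 9,  c = 196−9² = 115
v_rel = (4, -1),  |v_rel|² = 17;  v_rel·d = (4)·(0) + (-1)·(-14) = 14
17·t² − 28·t + 115 = 0  ⇒  m = 14² − 17·115 = -1759
m = -1759 < 0,  v_rel·d = 14 > 0  ⇒  outside

inside=no margin=-1759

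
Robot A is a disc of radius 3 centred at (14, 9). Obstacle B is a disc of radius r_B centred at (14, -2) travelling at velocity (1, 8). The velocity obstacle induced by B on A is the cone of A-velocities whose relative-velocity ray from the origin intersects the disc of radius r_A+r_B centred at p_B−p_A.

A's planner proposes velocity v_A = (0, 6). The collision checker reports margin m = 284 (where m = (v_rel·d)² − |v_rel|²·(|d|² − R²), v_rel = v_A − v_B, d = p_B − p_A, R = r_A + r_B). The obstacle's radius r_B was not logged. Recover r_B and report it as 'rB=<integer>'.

m = 284
d = (0, -11);  v_rel = (-1, -2),  |v_rel|² = 5
v_rel×d = (-1)·(-11) − (-2)·(0) = 11
since m = R²·5 − 11²:  R² = (121 + 284) / 5 = 81
R = √81 = 9  ⇒  r_B = 9 − 3 = 6

rB=6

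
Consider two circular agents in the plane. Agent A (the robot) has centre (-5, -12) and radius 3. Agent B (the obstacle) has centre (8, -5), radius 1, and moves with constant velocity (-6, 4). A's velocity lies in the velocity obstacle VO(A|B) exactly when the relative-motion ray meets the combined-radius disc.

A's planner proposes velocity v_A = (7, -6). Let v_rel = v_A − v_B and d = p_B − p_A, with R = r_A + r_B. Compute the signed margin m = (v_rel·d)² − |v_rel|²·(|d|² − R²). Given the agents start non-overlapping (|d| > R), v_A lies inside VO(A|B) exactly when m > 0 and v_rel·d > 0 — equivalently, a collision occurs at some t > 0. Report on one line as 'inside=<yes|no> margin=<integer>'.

d = (13, 7),  |d|² = 218;  R = 3+1 = 4,  c = 218−4² = 202
v_rel = (13, -10),  |v_rel|² = 269;  v_rel·d = (13)·(13) + (-10)·(7) = 99
269·t² − 198·t + 202 = 0  ⇒  m = 99² − 269·202 = -44537
m = -44537 < 0,  v_rel·d = 99 > 0  ⇒  outside

inside=no margin=-44537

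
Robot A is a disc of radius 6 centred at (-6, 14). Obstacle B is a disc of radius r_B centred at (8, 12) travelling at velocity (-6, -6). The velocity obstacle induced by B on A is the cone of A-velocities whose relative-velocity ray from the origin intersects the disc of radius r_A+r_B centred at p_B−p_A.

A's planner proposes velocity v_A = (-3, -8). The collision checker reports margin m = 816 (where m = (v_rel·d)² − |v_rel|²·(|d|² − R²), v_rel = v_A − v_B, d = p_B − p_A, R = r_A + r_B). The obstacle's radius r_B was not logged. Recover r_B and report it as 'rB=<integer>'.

m = 816
d = (14, -2);  v_rel = (3, -2),  |v_rel|² = 13
v_rel×d = (3)·(-2) − (-2)·(14) = 22
since m = R²·13 − 22²:  R² = (484 + 816) / 13 = 100
R = √100 = 10  ⇒  r_B = 10 − 6 = 4

rB=4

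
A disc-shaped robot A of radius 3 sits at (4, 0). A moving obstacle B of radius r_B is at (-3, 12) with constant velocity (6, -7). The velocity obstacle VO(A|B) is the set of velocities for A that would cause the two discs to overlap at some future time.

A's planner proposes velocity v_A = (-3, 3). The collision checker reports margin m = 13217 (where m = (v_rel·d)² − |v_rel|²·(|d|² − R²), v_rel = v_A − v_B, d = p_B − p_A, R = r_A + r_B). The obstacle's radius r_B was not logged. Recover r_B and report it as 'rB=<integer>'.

m = 13217
d = (-7, 12);  v_rel = (-9, 10),  |v_rel|² = 181
v_rel×d = (-9)·(12) − (10)·(-7) = -38
since m = R²·181 − (-38)²:  R² = (1444 + 13217) / 181 = 81
R = √81 = 9  ⇒  r_B = 9 − 3 = 6

rB=6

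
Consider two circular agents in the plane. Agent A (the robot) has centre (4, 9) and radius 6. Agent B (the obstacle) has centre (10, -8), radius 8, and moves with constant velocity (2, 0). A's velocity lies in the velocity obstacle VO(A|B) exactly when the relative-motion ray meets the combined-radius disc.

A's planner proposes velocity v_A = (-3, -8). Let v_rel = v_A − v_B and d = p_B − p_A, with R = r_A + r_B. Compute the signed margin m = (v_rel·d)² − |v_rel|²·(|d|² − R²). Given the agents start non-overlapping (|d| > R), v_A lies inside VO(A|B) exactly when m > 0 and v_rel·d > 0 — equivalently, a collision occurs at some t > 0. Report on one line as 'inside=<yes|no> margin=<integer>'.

d = (6, -17),  |d|² = 325;  R = 6+8 = 14,  c = 325−14² = 129
v_rel = (-5, -8),  |v_rel|² = 89;  v_rel·d = (-5)·(6) + (-8)·(-17) = 106
89·t² − 212·t + 129 = 0  ⇒  m = 106² − 89·129 = -245
m = -245 < 0,  v_rel·d = 106 > 0  ⇒  outside

inside=no margin=-245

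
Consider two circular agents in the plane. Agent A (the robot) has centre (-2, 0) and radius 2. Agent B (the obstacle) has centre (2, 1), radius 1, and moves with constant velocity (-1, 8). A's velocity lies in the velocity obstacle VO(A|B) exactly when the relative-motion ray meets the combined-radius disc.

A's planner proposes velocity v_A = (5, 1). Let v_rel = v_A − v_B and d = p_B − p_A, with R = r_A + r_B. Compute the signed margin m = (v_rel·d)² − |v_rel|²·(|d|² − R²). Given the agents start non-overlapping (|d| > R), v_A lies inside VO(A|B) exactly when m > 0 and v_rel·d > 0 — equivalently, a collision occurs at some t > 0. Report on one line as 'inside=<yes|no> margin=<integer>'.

d = (4, 1),  |d|² = 17;  R = 2+1 = 3,  c = 17−3² = 8
v_rel = (6, -7),  |v_rel|² = 85;  v_rel·d = (6)·(4) + (-7)·(1) = 17
85·t² − 34·t + 8 = 0  ⇒  m = 17² − 85·8 = -391
m = -391 < 0,  v_rel·d = 17 > 0  ⇒  outside

inside=no margin=-391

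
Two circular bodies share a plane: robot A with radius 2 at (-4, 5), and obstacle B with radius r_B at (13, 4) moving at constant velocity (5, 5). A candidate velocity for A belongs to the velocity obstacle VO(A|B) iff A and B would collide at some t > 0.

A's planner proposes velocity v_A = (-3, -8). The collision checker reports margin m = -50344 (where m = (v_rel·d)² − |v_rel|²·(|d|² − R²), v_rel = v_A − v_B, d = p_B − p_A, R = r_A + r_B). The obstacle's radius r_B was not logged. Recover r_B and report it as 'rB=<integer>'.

m = -50344
d = (17, -1);  v_rel = (-8, -13),  |v_rel|² = 233
v_rel×d = (-8)·(-1) − (-13)·(17) = 229
since m = R²·233 − 229²:  R² = (52441 + -50344) / 233 = 9
R = √9 = 3  ⇒  r_B = 3 − 2 = 1

rB=1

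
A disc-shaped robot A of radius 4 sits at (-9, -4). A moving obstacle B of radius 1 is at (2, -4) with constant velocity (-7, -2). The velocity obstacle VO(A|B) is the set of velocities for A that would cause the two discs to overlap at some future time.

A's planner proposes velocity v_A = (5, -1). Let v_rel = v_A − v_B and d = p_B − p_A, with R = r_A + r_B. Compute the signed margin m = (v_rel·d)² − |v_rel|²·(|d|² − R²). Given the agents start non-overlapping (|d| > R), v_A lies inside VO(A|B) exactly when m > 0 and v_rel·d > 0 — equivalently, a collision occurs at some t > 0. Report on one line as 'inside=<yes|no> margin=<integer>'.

d = (11, 0),  |d|² = 121;  R = 4+1 = 5,  c = 121−5² = 96
v_rel = (12, 1),  |v_rel|² = 145;  v_rel·d = (12)·(11) + (1)·(0) = 132
145·t² − 264·t + 96 = 0  ⇒  m = 132² − 145·96 = 3504
m = 3504 > 0,  v_rel·d = 132 > 0  ⇒  inside

inside=yes margin=3504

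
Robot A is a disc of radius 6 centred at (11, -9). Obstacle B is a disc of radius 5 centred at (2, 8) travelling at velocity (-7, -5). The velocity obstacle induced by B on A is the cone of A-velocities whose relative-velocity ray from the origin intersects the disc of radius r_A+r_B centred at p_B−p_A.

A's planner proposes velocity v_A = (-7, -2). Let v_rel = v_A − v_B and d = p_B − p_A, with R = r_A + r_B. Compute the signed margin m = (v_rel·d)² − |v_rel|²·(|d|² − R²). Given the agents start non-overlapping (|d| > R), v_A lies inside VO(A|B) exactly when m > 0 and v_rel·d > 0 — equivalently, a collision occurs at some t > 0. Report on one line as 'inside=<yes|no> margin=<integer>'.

d = (-9, 17),  |d|² = 370;  R = 6+5 = 11,  c = 370−11² = 249
v_rel = (0, 3),  |v_rel|² = 9;  v_rel·d = (0)·(-9) + (3)·(17) = 51
9·t² − 102·t + 249 = 0  ⇒  m = 51² − 9·249 = 360
m = 360 > 0,  v_rel·d = 51 > 0  ⇒  inside

inside=yes margin=360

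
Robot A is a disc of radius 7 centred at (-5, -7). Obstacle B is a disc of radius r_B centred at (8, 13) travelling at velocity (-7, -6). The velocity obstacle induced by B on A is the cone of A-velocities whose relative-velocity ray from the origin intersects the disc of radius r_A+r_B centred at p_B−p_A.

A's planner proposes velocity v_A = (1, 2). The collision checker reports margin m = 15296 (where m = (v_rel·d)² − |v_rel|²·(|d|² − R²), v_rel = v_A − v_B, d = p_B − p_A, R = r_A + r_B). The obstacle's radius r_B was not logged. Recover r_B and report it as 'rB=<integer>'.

m = 15296
d = (13, 20);  v_rel = (8, 8),  |v_rel|² = 128
v_rel×d = (8)·(20) − (8)·(13) = 56
since m = R²·128 − 56²:  R² = (3136 + 15296) / 128 = 144
R = √144 = 12  ⇒  r_B = 12 − 7 = 5

rB=5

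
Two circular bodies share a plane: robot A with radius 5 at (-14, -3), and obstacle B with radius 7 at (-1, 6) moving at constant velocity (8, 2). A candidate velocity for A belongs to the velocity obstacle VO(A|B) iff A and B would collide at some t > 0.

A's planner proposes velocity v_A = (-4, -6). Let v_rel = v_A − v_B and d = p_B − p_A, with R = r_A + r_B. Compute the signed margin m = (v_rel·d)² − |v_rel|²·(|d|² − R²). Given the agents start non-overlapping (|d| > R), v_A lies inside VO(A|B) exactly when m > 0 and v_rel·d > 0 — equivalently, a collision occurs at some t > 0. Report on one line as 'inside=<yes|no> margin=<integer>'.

d = (13, 9),  |d|² = 250;  R = 5+7 = 12,  c = 250−12² = 106
v_rel = (-12, -8),  |v_rel|² = 208;  v_rel·d = (-12)·(13) + (-8)·(9) = -228
208·t² + 456·t + 106 = 0  ⇒  m = (-228)² − 208·106 = 29936
m = 29936 > 0,  v_rel·d = -228 < 0  ⇒  outside

inside=no margin=29936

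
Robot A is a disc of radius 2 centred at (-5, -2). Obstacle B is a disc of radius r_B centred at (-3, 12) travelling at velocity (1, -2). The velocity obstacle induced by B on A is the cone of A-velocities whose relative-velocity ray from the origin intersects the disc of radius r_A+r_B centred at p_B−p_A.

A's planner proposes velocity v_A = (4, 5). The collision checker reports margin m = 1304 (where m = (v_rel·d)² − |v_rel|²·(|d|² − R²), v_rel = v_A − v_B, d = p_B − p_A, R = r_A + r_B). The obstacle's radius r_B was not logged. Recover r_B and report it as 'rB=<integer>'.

m = 1304
d = (2, 14);  v_rel = (3, 7),  |v_rel|² = 58
v_rel×d = (3)·(14) − (7)·(2) = 28
since m = R²·58 − 28²:  R² = (784 + 1304) / 58 = 36
R = √36 = 6  ⇒  r_B = 6 − 2 = 4

rB=4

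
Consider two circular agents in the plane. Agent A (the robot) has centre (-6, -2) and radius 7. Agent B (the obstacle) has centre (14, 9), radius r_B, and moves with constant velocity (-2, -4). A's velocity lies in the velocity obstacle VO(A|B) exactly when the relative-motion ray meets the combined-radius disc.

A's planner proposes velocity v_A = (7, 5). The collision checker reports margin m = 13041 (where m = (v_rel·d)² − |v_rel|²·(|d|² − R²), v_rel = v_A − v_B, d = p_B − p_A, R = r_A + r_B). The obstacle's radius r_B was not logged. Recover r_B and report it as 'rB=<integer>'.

m = 13041
d = (20, 11);  v_rel = (9, 9),  |v_rel|² = 162
v_rel×d = (9)·(11) − (9)·(20) = -81
since m = R²·162 − (-81)²:  R² = (6561 + 13041) / 162 = 121
R = √121 = 11  ⇒  r_B = 11 − 7 = 4

rB=4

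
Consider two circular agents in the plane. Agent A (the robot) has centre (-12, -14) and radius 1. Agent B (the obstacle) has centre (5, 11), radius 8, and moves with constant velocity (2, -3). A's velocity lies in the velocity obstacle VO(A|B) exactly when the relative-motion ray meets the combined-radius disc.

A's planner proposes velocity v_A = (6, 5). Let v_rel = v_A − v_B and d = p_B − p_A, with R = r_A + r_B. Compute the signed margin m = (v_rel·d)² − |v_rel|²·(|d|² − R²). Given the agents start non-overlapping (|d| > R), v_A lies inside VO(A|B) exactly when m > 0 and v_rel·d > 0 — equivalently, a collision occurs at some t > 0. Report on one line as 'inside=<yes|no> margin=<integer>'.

d = (17, 25),  |d|² = 914;  R = 1+8 = 9,  c = 914−9² = 833
v_rel = (4, 8),  |v_rel|² = 80;  v_rel·d = (4)·(17) + (8)·(25) = 268
80·t² − 536·t + 833 = 0  ⇒  m = 268² − 80·833 = 5184
m = 5184 > 0,  v_rel·d = 268 > 0  ⇒  inside

inside=yes margin=5184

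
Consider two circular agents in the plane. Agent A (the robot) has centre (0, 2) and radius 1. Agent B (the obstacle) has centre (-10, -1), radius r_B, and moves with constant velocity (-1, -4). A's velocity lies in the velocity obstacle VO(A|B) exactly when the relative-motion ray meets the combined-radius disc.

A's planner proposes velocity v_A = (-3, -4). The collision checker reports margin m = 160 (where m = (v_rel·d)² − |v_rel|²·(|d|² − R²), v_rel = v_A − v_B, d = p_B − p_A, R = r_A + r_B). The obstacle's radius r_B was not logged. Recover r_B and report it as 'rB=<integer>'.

m = 160
d = (-10, -3);  v_rel = (-2, 0),  |v_rel|² = 4
v_rel×d = (-2)·(-3) − (0)·(-10) = 6
since m = R²·4 − 6²:  R² = (36 + 160) / 4 = 49
R = √49 = 7  ⇒  r_B = 7 − 1 = 6

rB=6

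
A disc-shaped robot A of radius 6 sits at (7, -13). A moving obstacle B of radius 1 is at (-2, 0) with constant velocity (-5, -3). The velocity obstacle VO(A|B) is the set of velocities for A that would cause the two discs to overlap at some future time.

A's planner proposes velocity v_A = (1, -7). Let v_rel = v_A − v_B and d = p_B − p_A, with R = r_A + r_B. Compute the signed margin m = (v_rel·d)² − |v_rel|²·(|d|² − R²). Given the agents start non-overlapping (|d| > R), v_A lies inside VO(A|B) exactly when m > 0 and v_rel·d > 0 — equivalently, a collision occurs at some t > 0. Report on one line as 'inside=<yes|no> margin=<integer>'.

d = (-9, 13),  |d|² = 250;  R = 6+1 = 7,  c = 250−7² = 201
v_rel = (6, -4),  |v_rel|² = 52;  v_rel·d = (6)·(-9) + (-4)·(13) = -106
52·t² + 212·t + 201 = 0  ⇒  m = (-106)² − 52·201 = 784
m = 784 > 0,  v_rel·d = -106 < 0  ⇒  outside

inside=no margin=784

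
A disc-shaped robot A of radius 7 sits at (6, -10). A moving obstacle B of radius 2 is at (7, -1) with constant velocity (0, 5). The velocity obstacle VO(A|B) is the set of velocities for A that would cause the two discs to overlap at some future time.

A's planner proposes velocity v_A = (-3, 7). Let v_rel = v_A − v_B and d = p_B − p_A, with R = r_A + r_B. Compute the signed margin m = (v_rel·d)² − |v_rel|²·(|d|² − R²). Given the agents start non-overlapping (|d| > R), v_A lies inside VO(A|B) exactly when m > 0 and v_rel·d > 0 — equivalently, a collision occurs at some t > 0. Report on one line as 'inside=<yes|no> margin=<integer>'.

d = (1, 9),  |d|² = 82;  R = 7+2 = 9,  c = 82−9² = 1
v_rel = (-3, 2),  |v_rel|² = 13;  v_rel·d = (-3)·(1) + (2)·(9) = 15
13·t² − 30·t + 1 = 0  ⇒  m = 15² − 13·1 = 212
m = 212 > 0,  v_rel·d = 15 > 0  ⇒  inside

inside=yes margin=212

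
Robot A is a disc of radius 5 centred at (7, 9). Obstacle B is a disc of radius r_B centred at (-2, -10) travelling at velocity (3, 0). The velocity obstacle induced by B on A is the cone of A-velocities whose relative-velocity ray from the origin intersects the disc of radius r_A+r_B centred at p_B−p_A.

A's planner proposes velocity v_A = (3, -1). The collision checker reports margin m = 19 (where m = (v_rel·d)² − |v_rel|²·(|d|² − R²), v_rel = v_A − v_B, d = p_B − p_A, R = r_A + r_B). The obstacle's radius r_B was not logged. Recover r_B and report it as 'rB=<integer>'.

m = 19
d = (-9, -19);  v_rel = (0, -1),  |v_rel|² = 1
v_rel×d = (0)·(-19) − (-1)·(-9) = -9
since m = R²·1 − (-9)²:  R² = (81 + 19) / 1 = 100
R = √100 = 10  ⇒  r_B = 10 − 5 = 5

rB=5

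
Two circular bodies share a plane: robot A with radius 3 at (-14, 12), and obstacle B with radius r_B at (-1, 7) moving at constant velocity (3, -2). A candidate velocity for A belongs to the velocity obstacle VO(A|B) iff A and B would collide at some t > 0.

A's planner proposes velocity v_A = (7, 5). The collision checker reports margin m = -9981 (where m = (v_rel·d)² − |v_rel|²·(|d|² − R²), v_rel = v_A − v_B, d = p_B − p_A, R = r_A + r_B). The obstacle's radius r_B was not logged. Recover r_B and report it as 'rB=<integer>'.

m = -9981
d = (13, -5);  v_rel = (4, 7),  |v_rel|² = 65
v_rel×d = (4)·(-5) − (7)·(13) = -111
since m = R²·65 − (-111)²:  R² = (12321 + -9981) / 65 = 36
R = √36 = 6  ⇒  r_B = 6 − 3 = 3

rB=3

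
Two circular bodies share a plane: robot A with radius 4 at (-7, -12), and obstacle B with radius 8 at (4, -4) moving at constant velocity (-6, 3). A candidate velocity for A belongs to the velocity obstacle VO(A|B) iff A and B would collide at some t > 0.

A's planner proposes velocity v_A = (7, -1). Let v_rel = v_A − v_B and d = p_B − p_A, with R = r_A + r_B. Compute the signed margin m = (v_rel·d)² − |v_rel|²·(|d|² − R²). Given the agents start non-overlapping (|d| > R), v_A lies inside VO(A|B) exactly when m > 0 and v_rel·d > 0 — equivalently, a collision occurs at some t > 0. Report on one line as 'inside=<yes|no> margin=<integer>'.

d = (11, 8),  |d|² = 185;  R = 4+8 = 12,  c = 185−12² = 41
v_rel = (13, -4),  |v_rel|² = 185;  v_rel·d = (13)·(11) + (-4)·(8) = 111
185·t² − 222·t + 41 = 0  ⇒  m = 111² − 185·41 = 4736
m = 4736 > 0,  v_rel·d = 111 > 0  ⇒  inside

inside=yes margin=4736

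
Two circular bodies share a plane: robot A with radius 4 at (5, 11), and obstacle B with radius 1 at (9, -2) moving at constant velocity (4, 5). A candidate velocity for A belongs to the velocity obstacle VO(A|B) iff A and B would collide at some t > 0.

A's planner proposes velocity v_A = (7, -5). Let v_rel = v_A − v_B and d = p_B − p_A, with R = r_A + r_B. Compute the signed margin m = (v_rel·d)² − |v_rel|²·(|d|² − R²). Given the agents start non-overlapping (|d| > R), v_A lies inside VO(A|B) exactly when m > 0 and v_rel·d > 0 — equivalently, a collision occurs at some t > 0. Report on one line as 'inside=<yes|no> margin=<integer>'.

d = (4, -13),  |d|² = 185;  R = 4+1 = 5,  c = 185−5² = 160
v_rel = (3, -10),  |v_rel|² = 109;  v_rel·d = (3)·(4) + (-10)·(-13) = 142
109·t² − 284·t + 160 = 0  ⇒  m = 142² − 109·160 = 2724
m = 2724 > 0,  v_rel·d = 142 > 0  ⇒  inside

inside=yes margin=2724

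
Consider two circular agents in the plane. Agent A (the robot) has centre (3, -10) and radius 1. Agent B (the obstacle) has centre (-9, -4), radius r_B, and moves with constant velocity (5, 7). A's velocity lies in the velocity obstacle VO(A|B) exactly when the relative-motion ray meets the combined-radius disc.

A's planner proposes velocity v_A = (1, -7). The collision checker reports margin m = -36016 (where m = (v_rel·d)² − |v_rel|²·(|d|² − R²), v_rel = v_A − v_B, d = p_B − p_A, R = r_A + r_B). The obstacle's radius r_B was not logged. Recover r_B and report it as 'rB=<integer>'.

m = -36016
d = (-12, 6);  v_rel = (-4, -14),  |v_rel|² = 212
v_rel×d = (-4)·(6) − (-14)·(-12) = -192
since m = R²·212 − (-192)²:  R² = (36864 + -36016) / 212 = 4
R = √4 = 2  ⇒  r_B = 2 − 1 = 1

rB=1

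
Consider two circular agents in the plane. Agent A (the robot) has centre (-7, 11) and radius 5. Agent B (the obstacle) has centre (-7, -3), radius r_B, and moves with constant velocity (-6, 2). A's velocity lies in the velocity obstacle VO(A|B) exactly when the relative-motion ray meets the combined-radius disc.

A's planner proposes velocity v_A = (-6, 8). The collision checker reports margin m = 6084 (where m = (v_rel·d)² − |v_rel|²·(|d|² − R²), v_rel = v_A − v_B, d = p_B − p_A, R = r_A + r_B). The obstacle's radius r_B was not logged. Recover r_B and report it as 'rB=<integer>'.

m = 6084
d = (0, -14);  v_rel = (0, 6),  |v_rel|² = 36
v_rel×d = (0)·(-14) − (6)·(0) = 0
since m = R²·36 − 0²:  R² = (0 + 6084) / 36 = 169
R = √169 = 13  ⇒  r_B = 13 − 5 = 8

rB=8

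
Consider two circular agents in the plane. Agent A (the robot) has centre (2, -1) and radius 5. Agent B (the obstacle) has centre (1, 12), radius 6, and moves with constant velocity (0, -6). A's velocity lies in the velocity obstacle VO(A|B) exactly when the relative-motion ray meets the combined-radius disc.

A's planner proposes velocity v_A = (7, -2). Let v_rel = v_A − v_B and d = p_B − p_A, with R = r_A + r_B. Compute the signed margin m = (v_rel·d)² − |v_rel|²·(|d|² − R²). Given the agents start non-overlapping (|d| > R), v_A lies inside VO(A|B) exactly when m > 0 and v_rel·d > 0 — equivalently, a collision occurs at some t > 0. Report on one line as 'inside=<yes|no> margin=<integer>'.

d = (-1, 13),  |d|² = 170;  R = 5+6 = 11,  c = 170−11² = 49
v_rel = (7, 4),  |v_rel|² = 65;  v_rel·d = (7)·(-1) + (4)·(13) = 45
65·t² − 90·t + 49 = 0  ⇒  m = 45² − 65·49 = -1160
m = -1160 < 0,  v_rel·d = 45 > 0  ⇒  outside

inside=no margin=-1160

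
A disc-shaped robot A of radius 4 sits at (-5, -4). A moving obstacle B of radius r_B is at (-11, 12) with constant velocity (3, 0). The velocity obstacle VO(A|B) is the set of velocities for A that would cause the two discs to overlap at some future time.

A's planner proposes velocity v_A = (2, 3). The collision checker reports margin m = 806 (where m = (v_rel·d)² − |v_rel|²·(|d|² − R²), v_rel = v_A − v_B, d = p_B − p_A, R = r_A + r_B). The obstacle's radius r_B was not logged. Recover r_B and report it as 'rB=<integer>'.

m = 806
d = (-6, 16);  v_rel = (-1, 3),  |v_rel|² = 10
v_rel×d = (-1)·(16) − (3)·(-6) = 2
since m = R²·10 − 2²:  R² = (4 + 806) / 10 = 81
R = √81 = 9  ⇒  r_B = 9 − 4 = 5

rB=5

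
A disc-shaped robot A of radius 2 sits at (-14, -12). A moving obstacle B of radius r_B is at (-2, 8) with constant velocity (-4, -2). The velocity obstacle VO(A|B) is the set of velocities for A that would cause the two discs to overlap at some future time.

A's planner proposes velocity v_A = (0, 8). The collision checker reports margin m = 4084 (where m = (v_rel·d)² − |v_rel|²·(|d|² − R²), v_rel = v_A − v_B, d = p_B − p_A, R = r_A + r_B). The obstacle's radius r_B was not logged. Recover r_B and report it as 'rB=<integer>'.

m = 4084
d = (12, 20);  v_rel = (4, 10),  |v_rel|² = 116
v_rel×d = (4)·(20) − (10)·(12) = -40
since m = R²·116 − (-40)²:  R² = (1600 + 4084) / 116 = 49
R = √49 = 7  ⇒  r_B = 7 − 2 = 5

rB=5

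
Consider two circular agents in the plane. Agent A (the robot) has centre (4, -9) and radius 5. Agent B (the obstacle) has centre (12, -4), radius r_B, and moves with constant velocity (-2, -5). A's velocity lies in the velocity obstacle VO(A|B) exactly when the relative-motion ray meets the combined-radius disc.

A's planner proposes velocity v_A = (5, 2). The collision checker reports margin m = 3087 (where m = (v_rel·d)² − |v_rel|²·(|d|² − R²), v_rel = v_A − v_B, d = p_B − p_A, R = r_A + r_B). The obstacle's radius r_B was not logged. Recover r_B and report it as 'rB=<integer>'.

m = 3087
d = (8, 5);  v_rel = (7, 7),  |v_rel|² = 98
v_rel×d = (7)·(5) − (7)·(8) = -21
since m = R²·98 − (-21)²:  R² = (441 + 3087) / 98 = 36
R = √36 = 6  ⇒  r_B = 6 − 5 = 1

rB=1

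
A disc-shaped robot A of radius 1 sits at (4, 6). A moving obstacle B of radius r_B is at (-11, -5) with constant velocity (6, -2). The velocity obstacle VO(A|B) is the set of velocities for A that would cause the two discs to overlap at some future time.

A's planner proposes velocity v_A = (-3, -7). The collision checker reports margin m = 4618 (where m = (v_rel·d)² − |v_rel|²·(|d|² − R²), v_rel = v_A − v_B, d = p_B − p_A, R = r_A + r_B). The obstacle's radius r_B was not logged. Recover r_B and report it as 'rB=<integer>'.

m = 4618
d = (-15, -11);  v_rel = (-9, -5),  |v_rel|² = 106
v_rel×d = (-9)·(-11) − (-5)·(-15) = 24
since m = R²·106 − 24²:  R² = (576 + 4618) / 106 = 49
R = √49 = 7  ⇒  r_B = 7 − 1 = 6

rB=6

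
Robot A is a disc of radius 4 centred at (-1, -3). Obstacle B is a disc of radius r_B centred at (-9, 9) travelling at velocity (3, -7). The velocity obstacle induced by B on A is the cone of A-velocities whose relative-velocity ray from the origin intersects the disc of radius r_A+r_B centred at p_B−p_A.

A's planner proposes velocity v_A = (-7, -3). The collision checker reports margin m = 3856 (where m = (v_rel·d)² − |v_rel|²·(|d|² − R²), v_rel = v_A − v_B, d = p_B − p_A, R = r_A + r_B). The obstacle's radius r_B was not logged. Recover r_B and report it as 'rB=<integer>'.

m = 3856
d = (-8, 12);  v_rel = (-10, 4),  |v_rel|² = 116
v_rel×d = (-10)·(12) − (4)·(-8) = -88
since m = R²·116 − (-88)²:  R² = (7744 + 3856) / 116 = 100
R = √100 = 10  ⇒  r_B = 10 − 4 = 6

rB=6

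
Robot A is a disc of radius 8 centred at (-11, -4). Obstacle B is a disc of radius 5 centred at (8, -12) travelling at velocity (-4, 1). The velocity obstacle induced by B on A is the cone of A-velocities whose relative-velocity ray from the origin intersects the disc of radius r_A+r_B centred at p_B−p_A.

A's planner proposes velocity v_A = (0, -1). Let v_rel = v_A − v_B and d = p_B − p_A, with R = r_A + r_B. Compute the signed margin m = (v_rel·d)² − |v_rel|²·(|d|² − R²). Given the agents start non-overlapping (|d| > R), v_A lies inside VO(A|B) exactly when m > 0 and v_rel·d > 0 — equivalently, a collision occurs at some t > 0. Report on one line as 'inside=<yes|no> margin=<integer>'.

d = (19, -8),  |d|² = 425;  R = 8+5 = 13,  c = 425−13² = 256
v_rel = (4, -2),  |v_rel|² = 20;  v_rel·d = (4)·(19) + (-2)·(-8) = 92
20·t² − 184·t + 256 = 0  ⇒  m = 92² − 20·256 = 3344
m = 3344 > 0,  v_rel·d = 92 > 0  ⇒  inside

inside=yes margin=3344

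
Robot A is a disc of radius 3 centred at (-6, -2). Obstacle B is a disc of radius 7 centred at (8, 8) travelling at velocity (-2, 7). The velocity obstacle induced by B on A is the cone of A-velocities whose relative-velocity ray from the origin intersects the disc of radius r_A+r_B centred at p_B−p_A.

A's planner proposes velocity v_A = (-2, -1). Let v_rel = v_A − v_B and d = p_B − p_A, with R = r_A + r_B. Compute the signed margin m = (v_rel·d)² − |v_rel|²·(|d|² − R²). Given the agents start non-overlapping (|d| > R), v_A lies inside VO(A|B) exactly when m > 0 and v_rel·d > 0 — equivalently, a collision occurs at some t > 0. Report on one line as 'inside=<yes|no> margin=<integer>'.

d = (14, 10),  |d|² = 296;  R = 3+7 = 10,  c = 296−10² = 196
v_rel = (0, -8),  |v_rel|² = 64;  v_rel·d = (0)·(14) + (-8)·(10) = -80
64·t² + 160·t + 196 = 0  ⇒  m = (-80)² − 64·196 = -6144
m = -6144 < 0,  v_rel·d = -80 < 0  ⇒  outside

inside=no margin=-6144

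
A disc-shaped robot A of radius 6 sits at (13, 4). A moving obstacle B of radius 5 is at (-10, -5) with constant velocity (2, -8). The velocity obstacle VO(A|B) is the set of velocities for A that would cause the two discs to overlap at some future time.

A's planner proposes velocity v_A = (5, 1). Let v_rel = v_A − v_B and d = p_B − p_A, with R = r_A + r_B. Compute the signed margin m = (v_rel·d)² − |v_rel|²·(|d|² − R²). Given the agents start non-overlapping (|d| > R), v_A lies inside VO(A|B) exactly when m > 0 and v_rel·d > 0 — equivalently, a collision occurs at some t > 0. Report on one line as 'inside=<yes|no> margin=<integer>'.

d = (-23, -9),  |d|² = 610;  R = 6+5 = 11,  c = 610−11² = 489
v_rel = (3, 9),  |v_rel|² = 90;  v_rel·d = (3)·(-23) + (9)·(-9) = -150
90·t² + 300·t + 489 = 0  ⇒  m = (-150)² − 90·489 = -21510
m = -21510 < 0,  v_rel·d = -150 < 0  ⇒  outside

inside=no margin=-21510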